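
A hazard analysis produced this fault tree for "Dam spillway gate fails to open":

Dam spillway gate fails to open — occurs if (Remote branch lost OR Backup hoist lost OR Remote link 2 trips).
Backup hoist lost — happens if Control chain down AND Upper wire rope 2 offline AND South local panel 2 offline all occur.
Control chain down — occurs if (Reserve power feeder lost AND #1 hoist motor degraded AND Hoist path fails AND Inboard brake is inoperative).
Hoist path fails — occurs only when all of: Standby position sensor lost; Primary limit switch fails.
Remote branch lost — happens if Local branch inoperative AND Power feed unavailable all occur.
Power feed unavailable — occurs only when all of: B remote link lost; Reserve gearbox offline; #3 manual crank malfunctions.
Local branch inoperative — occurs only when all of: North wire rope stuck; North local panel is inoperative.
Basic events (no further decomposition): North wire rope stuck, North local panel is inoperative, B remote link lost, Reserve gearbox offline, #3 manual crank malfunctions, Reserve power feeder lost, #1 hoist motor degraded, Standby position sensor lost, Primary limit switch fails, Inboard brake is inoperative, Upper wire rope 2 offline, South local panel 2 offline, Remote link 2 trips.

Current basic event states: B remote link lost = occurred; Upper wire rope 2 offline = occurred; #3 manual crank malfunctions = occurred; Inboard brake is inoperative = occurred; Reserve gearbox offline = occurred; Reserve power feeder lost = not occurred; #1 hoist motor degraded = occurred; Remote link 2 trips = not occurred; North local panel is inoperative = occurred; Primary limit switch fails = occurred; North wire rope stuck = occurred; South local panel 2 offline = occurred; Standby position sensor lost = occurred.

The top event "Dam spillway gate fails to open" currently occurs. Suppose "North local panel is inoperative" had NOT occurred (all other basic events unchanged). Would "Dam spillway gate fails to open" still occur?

No

Counterfactual: set "North local panel is inoperative" to not occurred.
Local branch inoperative [AND]: North wire rope stuck=occurs, North local panel is inoperative=not → not all inputs occur → does not occur.
Power feed unavailable [AND]: B remote link lost=occurs, Reserve gearbox offline=occurs, #3 manual crank malfunctions=occurs → all inputs occur → occurs.
Remote branch lost [AND]: Local branch inoperative=not, Power feed unavailable=occurs → not all inputs occur → does not occur.
Hoist path fails [AND]: Standby position sensor lost=occurs, Primary limit switch fails=occurs → all inputs occur → occurs.
Control chain down [AND]: Reserve power feeder lost=not, #1 hoist motor degraded=occurs, Hoist path fails=occurs, Inboard brake is inoperative=occurs → not all inputs occur → does not occur.
Backup hoist lost [AND]: Control chain down=not, Upper wire rope 2 offline=occurs, South local panel 2 offline=occurs → not all inputs occur → does not occur.
Dam spillway gate fails to open [OR]: Remote branch lost=not, Backup hoist lost=not, Remote link 2 trips=not → no input occurs → does not occur.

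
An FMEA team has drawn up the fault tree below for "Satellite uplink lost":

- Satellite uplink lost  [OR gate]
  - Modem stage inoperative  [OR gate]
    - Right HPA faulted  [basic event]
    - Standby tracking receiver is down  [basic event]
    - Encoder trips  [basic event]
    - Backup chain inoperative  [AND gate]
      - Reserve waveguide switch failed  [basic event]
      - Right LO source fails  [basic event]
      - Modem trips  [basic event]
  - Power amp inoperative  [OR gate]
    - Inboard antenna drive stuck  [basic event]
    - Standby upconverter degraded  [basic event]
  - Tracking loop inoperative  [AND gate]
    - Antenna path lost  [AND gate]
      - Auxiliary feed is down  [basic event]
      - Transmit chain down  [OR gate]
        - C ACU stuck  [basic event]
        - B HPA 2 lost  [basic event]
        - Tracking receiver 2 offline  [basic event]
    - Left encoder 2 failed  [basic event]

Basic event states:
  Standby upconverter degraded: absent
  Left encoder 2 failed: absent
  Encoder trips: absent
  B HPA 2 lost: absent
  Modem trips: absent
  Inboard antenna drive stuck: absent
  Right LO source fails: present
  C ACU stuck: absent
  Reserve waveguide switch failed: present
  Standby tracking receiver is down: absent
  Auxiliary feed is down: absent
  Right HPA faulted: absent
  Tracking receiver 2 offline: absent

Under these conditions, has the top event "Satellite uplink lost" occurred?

No

Backup chain inoperative [AND]: Reserve waveguide switch failed=occurs, Right LO source fails=occurs, Modem trips=not → not all inputs occur → does not occur.
Modem stage inoperative [OR]: Right HPA faulted=not, Standby tracking receiver is down=not, Encoder trips=not, Backup chain inoperative=not → no input occurs → does not occur.
Power amp inoperative [OR]: Inboard antenna drive stuck=not, Standby upconverter degraded=not → no input occurs → does not occur.
Transmit chain down [OR]: C ACU stuck=not, B HPA 2 lost=not, Tracking receiver 2 offline=not → no input occurs → does not occur.
Antenna path lost [AND]: Auxiliary feed is down=not, Transmit chain down=not → not all inputs occur → does not occur.
Tracking loop inoperative [AND]: Antenna path lost=not, Left encoder 2 failed=not → not all inputs occur → does not occur.
Satellite uplink lost [OR]: Modem stage inoperative=not, Power amp inoperative=not, Tracking loop inoperative=not → no input occurs → does not occur.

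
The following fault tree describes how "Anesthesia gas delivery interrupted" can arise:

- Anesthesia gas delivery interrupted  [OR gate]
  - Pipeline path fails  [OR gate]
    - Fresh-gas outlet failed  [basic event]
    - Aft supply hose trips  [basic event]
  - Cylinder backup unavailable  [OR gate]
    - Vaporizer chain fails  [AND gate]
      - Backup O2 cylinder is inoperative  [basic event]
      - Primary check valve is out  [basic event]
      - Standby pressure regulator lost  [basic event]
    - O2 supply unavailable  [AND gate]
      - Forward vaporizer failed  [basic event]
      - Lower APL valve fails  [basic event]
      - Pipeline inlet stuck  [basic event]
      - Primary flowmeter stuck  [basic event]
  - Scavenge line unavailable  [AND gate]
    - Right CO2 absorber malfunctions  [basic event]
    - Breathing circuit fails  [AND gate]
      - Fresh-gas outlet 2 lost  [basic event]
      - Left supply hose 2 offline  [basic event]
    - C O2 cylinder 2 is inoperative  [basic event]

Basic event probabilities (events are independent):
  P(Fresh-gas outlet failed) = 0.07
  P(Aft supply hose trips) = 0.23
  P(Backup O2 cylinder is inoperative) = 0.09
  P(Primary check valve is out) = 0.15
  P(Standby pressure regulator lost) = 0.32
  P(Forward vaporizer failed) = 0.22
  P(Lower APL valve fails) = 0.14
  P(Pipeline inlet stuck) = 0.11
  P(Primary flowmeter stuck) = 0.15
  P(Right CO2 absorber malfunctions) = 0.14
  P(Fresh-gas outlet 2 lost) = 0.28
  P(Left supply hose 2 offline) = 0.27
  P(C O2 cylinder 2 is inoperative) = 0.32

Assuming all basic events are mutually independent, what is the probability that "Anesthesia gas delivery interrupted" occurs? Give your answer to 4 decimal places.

0.2898

P(Pipeline path fails) [OR] = 1 − (1−0.07) × (1−0.23) = 0.283900
P(Vaporizer chain fails) [AND] = 0.09 × 0.15 × 0.32 = 0.004320
P(O2 supply unavailable) [AND] = 0.22 × 0.14 × 0.11 × 0.15 = 0.000508
P(Cylinder backup unavailable) [OR] = 1 − (1−0.004320) × (1−0.000508) = 0.004826
P(Breathing circuit fails) [AND] = 0.28 × 0.27 = 0.075600
P(Scavenge line unavailable) [AND] = 0.14 × 0.075600 × 0.32 = 0.003387
P(Anesthesia gas delivery interrupted) [OR] = 1 − (1−0.283900) × (1−0.004826) × (1−0.003387) = 0.289770
Rounded to 4 decimal places: P(Anesthesia gas delivery interrupted) ≈ 0.2898.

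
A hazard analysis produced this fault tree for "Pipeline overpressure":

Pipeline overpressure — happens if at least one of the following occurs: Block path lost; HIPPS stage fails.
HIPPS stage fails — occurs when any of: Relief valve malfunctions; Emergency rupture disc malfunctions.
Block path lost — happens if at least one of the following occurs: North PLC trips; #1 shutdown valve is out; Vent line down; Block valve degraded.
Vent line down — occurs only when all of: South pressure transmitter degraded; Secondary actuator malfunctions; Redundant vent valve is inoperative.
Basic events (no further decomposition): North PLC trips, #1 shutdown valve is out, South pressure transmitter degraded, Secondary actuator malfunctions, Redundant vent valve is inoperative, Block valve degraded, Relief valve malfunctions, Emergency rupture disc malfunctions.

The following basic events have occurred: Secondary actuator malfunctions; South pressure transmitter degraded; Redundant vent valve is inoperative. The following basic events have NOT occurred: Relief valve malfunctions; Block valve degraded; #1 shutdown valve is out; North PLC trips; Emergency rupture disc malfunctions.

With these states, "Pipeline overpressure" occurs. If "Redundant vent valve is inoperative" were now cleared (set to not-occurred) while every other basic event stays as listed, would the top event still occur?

Counterfactual: set "Redundant vent valve is inoperative" to not occurred.
Vent line down [AND]: South pressure transmitter degraded=occurs, Secondary actuator malfunctions=occurs, Redundant vent valve is inoperative=not → not all inputs occur → does not occur.
Block path lost [OR]: North PLC trips=not, #1 shutdown valve is out=not, Vent line down=not, Block valve degraded=not → no input occurs → does not occur.
HIPPS stage fails [OR]: Relief valve malfunctions=not, Emergency rupture disc malfunctions=not → no input occurs → does not occur.
Pipeline overpressure [OR]: Block path lost=not, HIPPS stage fails=not → no input occurs → does not occur.

No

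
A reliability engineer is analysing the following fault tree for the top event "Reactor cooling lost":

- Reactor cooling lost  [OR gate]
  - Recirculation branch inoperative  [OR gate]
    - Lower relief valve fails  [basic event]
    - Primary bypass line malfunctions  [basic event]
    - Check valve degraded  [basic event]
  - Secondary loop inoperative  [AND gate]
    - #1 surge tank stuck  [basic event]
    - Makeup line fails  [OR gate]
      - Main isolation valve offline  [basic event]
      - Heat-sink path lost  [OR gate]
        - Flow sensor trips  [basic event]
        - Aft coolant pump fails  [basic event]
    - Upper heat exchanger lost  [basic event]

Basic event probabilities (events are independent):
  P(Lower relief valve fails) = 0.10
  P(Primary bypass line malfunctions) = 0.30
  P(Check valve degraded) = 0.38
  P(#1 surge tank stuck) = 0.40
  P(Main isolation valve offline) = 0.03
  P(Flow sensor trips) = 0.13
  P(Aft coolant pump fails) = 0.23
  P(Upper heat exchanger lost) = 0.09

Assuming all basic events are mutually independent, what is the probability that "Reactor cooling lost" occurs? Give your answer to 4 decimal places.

0.6143

P(Recirculation branch inoperative) [OR] = 1 − (1−0.10) × (1−0.30) × (1−0.38) = 0.609400
P(Heat-sink path lost) [OR] = 1 − (1−0.13) × (1−0.23) = 0.330100
P(Makeup line fails) [OR] = 1 − (1−0.03) × (1−0.330100) = 0.350197
P(Secondary loop inoperative) [AND] = 0.40 × 0.350197 × 0.09 = 0.012607
P(Reactor cooling lost) [OR] = 1 − (1−0.609400) × (1−0.012607) = 0.614324
Rounded to 4 decimal places: P(Reactor cooling lost) ≈ 0.6143.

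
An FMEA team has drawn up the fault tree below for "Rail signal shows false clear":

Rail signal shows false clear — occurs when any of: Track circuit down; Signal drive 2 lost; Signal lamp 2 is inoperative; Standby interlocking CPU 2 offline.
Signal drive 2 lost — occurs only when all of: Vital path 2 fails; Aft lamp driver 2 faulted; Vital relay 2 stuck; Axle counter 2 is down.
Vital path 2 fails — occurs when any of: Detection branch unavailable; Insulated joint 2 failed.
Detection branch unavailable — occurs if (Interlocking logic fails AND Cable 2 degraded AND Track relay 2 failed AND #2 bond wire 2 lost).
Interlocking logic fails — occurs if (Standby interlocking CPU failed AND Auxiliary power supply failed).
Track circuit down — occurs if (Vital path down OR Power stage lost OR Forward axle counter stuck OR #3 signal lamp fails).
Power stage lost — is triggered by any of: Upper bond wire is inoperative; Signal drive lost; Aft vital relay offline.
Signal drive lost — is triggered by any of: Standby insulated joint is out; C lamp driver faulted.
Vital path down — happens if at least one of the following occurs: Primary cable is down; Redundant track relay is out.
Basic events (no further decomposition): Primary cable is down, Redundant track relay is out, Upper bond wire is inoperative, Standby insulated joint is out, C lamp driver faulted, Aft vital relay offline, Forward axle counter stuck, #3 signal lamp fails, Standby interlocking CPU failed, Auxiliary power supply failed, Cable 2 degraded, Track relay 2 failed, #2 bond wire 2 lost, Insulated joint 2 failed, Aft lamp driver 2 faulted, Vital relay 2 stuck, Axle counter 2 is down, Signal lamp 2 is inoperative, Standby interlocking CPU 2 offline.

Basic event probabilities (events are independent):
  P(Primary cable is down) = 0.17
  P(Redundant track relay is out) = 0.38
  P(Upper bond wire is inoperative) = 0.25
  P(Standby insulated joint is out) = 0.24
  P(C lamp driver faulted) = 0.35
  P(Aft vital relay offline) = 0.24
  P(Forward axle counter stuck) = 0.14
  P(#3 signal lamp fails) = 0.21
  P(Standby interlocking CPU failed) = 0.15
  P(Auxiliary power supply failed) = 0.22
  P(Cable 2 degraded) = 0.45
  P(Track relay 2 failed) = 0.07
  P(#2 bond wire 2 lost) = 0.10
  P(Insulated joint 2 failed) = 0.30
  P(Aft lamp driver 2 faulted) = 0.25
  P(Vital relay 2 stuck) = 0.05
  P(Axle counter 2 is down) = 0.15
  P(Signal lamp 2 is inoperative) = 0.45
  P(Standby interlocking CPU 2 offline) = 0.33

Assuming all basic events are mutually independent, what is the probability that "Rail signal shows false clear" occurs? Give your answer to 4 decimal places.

P(Vital path down) [OR] = 1 − (1−0.17) × (1−0.38) = 0.485400
P(Signal drive lost) [OR] = 1 − (1−0.24) × (1−0.35) = 0.506000
P(Power stage lost) [OR] = 1 − (1−0.25) × (1−0.506000) × (1−0.24) = 0.718420
P(Track circuit down) [OR] = 1 − (1−0.485400) × (1−0.718420) × (1−0.14) × (1−0.21) = 0.901554
P(Interlocking logic fails) [AND] = 0.15 × 0.22 = 0.033000
P(Detection branch unavailable) [AND] = 0.033000 × 0.45 × 0.07 × 0.10 = 0.000104
P(Vital path 2 fails) [OR] = 1 − (1−0.000104) × (1−0.30) = 0.300073
P(Signal drive 2 lost) [AND] = 0.300073 × 0.25 × 0.05 × 0.15 = 0.000563
P(Rail signal shows false clear) [OR] = 1 − (1−0.901554) × (1−0.000563) × (1−0.45) × (1−0.33) = 0.963743
Rounded to 4 decimal places: P(Rail signal shows false clear) ≈ 0.9637.

0.9637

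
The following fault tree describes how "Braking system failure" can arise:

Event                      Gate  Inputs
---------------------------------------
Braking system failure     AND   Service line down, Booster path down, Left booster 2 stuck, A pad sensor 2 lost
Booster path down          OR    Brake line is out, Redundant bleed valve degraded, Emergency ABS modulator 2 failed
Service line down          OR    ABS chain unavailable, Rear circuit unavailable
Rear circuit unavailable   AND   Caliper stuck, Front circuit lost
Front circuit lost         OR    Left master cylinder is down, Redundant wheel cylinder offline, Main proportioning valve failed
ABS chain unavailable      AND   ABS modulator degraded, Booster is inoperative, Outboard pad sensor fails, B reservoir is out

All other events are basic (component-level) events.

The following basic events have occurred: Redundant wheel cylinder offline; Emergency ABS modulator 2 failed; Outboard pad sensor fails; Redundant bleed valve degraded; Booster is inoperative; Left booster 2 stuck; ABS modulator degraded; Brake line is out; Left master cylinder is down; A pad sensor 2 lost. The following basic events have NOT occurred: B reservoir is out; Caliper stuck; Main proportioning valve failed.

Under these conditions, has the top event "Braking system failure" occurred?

No

ABS chain unavailable [AND]: ABS modulator degraded=occurs, Booster is inoperative=occurs, Outboard pad sensor fails=occurs, B reservoir is out=not → not all inputs occur → does not occur.
Front circuit lost [OR]: Left master cylinder is down=occurs, Redundant wheel cylinder offline=occurs, Main proportioning valve failed=not → at least one input occurs → occurs.
Rear circuit unavailable [AND]: Caliper stuck=not, Front circuit lost=occurs → not all inputs occur → does not occur.
Service line down [OR]: ABS chain unavailable=not, Rear circuit unavailable=not → no input occurs → does not occur.
Booster path down [OR]: Brake line is out=occurs, Redundant bleed valve degraded=occurs, Emergency ABS modulator 2 failed=occurs → at least one input occurs → occurs.
Braking system failure [AND]: Service line down=not, Booster path down=occurs, Left booster 2 stuck=occurs, A pad sensor 2 lost=occurs → not all inputs occur → does not occur.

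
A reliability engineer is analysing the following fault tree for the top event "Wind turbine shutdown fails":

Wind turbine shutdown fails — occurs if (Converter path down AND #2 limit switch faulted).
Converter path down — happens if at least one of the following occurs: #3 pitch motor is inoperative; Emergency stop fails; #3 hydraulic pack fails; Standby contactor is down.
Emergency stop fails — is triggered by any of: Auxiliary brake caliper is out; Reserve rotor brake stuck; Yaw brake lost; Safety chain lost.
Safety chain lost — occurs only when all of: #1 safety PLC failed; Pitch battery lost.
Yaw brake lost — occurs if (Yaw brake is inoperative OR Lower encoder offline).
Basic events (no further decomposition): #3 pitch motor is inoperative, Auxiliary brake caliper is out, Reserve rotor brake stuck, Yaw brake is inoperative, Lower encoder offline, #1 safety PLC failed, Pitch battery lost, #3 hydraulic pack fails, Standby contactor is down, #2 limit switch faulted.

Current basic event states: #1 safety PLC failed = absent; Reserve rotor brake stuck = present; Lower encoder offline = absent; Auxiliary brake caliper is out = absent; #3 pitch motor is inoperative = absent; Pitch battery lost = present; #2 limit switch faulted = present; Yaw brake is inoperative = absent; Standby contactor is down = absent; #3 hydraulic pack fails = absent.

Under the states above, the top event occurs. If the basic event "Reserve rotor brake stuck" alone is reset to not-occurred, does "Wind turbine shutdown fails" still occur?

Counterfactual: set "Reserve rotor brake stuck" to not occurred.
Yaw brake lost [OR]: Yaw brake is inoperative=not, Lower encoder offline=not → no input occurs → does not occur.
Safety chain lost [AND]: #1 safety PLC failed=not, Pitch battery lost=occurs → not all inputs occur → does not occur.
Emergency stop fails [OR]: Auxiliary brake caliper is out=not, Reserve rotor brake stuck=not, Yaw brake lost=not, Safety chain lost=not → no input occurs → does not occur.
Converter path down [OR]: #3 pitch motor is inoperative=not, Emergency stop fails=not, #3 hydraulic pack fails=not, Standby contactor is down=not → no input occurs → does not occur.
Wind turbine shutdown fails [AND]: Converter path down=not, #2 limit switch faulted=occurs → not all inputs occur → does not occur.

No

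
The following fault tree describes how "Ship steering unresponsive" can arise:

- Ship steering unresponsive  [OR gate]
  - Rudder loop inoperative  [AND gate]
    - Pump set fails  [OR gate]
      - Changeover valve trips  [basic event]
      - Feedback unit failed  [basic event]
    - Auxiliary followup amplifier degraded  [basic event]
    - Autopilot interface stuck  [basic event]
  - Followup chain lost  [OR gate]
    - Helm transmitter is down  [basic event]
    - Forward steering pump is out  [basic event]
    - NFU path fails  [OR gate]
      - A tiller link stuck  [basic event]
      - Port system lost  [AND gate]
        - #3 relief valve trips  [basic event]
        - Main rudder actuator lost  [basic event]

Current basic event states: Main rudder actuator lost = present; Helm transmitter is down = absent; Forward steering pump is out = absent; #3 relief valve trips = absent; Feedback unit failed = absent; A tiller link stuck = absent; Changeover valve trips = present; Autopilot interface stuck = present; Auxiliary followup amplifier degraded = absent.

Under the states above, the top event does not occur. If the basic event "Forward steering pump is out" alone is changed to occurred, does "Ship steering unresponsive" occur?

Yes

Counterfactual: set "Forward steering pump is out" to occurred.
Pump set fails [OR]: Changeover valve trips=occurs, Feedback unit failed=not → at least one input occurs → occurs.
Rudder loop inoperative [AND]: Pump set fails=occurs, Auxiliary followup amplifier degraded=not, Autopilot interface stuck=occurs → not all inputs occur → does not occur.
Port system lost [AND]: #3 relief valve trips=not, Main rudder actuator lost=occurs → not all inputs occur → does not occur.
NFU path fails [OR]: A tiller link stuck=not, Port system lost=not → no input occurs → does not occur.
Followup chain lost [OR]: Helm transmitter is down=not, Forward steering pump is out=occurs, NFU path fails=not → at least one input occurs → occurs.
Ship steering unresponsive [OR]: Rudder loop inoperative=not, Followup chain lost=occurs → at least one input occurs → occurs.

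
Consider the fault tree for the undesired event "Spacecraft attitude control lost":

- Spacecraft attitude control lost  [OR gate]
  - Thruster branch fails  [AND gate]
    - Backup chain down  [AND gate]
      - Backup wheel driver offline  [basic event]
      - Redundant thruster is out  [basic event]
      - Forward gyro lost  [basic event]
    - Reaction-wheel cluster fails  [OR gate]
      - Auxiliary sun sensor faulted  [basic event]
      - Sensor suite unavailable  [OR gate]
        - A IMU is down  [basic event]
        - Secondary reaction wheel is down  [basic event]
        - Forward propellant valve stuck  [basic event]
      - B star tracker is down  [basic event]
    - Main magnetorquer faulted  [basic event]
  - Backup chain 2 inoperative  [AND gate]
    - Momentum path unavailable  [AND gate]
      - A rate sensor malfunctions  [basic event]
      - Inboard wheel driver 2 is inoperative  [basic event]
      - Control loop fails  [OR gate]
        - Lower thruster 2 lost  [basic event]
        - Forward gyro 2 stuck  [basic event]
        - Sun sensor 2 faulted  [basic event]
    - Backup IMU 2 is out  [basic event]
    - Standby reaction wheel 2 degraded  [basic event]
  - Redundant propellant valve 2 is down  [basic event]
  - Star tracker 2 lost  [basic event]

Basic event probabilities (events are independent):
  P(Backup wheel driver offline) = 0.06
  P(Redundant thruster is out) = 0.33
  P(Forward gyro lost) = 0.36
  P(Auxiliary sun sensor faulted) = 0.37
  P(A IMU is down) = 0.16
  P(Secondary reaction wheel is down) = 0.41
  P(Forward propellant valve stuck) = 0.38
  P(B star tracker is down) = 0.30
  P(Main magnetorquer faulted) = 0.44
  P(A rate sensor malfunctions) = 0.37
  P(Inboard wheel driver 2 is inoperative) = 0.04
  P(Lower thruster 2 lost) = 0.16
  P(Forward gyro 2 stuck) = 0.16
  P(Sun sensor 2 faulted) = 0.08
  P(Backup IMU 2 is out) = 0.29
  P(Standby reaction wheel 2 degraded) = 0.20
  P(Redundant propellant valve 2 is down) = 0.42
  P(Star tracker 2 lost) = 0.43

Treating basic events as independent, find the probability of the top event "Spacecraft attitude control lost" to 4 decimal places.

P(Backup chain down) [AND] = 0.06 × 0.33 × 0.36 = 0.007128
P(Sensor suite unavailable) [OR] = 1 − (1−0.16) × (1−0.41) × (1−0.38) = 0.692728
P(Reaction-wheel cluster fails) [OR] = 1 − (1−0.37) × (1−0.692728) × (1−0.30) = 0.864493
P(Thruster branch fails) [AND] = 0.007128 × 0.864493 × 0.44 = 0.002711
P(Control loop fails) [OR] = 1 − (1−0.16) × (1−0.16) × (1−0.08) = 0.350848
P(Momentum path unavailable) [AND] = 0.37 × 0.04 × 0.350848 = 0.005193
P(Backup chain 2 inoperative) [AND] = 0.005193 × 0.29 × 0.20 = 0.000301
P(Spacecraft attitude control lost) [OR] = 1 − (1−0.002711) × (1−0.000301) × (1−0.42) × (1−0.43) = 0.670395
Rounded to 4 decimal places: P(Spacecraft attitude control lost) ≈ 0.6704.

0.6704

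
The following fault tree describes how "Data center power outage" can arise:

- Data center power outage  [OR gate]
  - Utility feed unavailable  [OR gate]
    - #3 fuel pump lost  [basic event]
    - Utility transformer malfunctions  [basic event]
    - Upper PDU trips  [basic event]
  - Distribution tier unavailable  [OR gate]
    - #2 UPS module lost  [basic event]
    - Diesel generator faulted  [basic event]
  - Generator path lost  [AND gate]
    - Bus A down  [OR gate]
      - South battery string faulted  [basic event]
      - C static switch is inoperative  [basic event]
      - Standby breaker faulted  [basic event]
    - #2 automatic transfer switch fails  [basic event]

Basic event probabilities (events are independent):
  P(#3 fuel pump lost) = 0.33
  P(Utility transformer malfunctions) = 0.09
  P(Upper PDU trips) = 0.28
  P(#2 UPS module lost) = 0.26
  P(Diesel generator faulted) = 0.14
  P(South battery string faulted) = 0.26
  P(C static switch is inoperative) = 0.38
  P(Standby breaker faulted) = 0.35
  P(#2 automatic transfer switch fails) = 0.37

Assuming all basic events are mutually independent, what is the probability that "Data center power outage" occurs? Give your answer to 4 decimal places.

P(Utility feed unavailable) [OR] = 1 − (1−0.33) × (1−0.09) × (1−0.28) = 0.561016
P(Distribution tier unavailable) [OR] = 1 − (1−0.26) × (1−0.14) = 0.363600
P(Bus A down) [OR] = 1 − (1−0.26) × (1−0.38) × (1−0.35) = 0.701780
P(Generator path lost) [AND] = 0.701780 × 0.37 = 0.259659
P(Data center power outage) [OR] = 1 − (1−0.561016) × (1−0.363600) × (1−0.259659) = 0.793171
Rounded to 4 decimal places: P(Data center power outage) ≈ 0.7932.

0.7932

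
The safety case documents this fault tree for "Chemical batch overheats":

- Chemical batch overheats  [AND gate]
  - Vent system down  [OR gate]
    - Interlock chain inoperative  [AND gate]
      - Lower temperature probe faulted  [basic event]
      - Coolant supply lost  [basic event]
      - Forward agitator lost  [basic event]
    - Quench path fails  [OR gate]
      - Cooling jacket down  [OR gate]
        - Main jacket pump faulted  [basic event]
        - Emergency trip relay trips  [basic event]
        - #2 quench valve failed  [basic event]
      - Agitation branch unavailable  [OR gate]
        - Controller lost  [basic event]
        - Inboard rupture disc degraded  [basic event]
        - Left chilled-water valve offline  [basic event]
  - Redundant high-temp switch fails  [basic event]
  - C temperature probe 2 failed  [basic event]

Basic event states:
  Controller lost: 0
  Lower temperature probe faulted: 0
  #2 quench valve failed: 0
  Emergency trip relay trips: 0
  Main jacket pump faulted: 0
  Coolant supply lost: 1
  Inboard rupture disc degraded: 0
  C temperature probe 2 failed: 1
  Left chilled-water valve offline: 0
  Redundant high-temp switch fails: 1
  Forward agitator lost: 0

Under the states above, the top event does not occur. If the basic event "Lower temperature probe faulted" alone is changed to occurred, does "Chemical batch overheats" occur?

Counterfactual: set "Lower temperature probe faulted" to occurred.
Interlock chain inoperative [AND]: Lower temperature probe faulted=occurs, Coolant supply lost=occurs, Forward agitator lost=not → not all inputs occur → does not occur.
Cooling jacket down [OR]: Main jacket pump faulted=not, Emergency trip relay trips=not, #2 quench valve failed=not → no input occurs → does not occur.
Agitation branch unavailable [OR]: Controller lost=not, Inboard rupture disc degraded=not, Left chilled-water valve offline=not → no input occurs → does not occur.
Quench path fails [OR]: Cooling jacket down=not, Agitation branch unavailable=not → no input occurs → does not occur.
Vent system down [OR]: Interlock chain inoperative=not, Quench path fails=not → no input occurs → does not occur.
Chemical batch overheats [AND]: Vent system down=not, Redundant high-temp switch fails=occurs, C temperature probe 2 failed=occurs → not all inputs occur → does not occur.

No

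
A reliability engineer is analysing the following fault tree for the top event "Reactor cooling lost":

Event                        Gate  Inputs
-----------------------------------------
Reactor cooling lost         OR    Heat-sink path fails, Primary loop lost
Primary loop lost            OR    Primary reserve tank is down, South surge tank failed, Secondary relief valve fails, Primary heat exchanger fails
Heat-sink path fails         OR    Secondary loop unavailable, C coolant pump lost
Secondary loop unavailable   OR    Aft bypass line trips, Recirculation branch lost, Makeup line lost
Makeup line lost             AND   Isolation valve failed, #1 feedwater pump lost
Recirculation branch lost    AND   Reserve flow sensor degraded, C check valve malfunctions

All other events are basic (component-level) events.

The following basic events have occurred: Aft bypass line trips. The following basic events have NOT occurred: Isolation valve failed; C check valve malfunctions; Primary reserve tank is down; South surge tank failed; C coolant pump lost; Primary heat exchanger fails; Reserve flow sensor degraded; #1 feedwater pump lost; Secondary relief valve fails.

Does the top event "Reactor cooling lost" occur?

Yes

Recirculation branch lost [AND]: Reserve flow sensor degraded=not, C check valve malfunctions=not → not all inputs occur → does not occur.
Makeup line lost [AND]: Isolation valve failed=not, #1 feedwater pump lost=not → not all inputs occur → does not occur.
Secondary loop unavailable [OR]: Aft bypass line trips=occurs, Recirculation branch lost=not, Makeup line lost=not → at least one input occurs → occurs.
Heat-sink path fails [OR]: Secondary loop unavailable=occurs, C coolant pump lost=not → at least one input occurs → occurs.
Primary loop lost [OR]: Primary reserve tank is down=not, South surge tank failed=not, Secondary relief valve fails=not, Primary heat exchanger fails=not → no input occurs → does not occur.
Reactor cooling lost [OR]: Heat-sink path fails=occurs, Primary loop lost=not → at least one input occurs → occurs.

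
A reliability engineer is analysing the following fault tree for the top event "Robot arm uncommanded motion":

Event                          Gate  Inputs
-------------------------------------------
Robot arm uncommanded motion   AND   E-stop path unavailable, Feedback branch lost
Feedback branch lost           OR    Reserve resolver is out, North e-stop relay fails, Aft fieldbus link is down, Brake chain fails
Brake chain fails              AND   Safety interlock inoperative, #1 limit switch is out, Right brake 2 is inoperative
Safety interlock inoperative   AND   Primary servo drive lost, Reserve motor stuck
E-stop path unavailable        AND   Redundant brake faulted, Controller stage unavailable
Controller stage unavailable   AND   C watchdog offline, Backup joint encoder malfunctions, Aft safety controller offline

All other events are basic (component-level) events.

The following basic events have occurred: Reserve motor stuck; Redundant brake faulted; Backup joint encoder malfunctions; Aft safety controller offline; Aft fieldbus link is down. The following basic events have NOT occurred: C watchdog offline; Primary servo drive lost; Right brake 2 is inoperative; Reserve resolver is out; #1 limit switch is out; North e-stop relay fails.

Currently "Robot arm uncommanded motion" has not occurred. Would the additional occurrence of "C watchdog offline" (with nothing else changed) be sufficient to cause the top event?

Counterfactual: set "C watchdog offline" to occurred.
Controller stage unavailable [AND]: C watchdog offline=occurs, Backup joint encoder malfunctions=occurs, Aft safety controller offline=occurs → all inputs occur → occurs.
E-stop path unavailable [AND]: Redundant brake faulted=occurs, Controller stage unavailable=occurs → all inputs occur → occurs.
Safety interlock inoperative [AND]: Primary servo drive lost=not, Reserve motor stuck=occurs → not all inputs occur → does not occur.
Brake chain fails [AND]: Safety interlock inoperative=not, #1 limit switch is out=not, Right brake 2 is inoperative=not → not all inputs occur → does not occur.
Feedback branch lost [OR]: Reserve resolver is out=not, North e-stop relay fails=not, Aft fieldbus link is down=occurs, Brake chain fails=not → at least one input occurs → occurs.
Robot arm uncommanded motion [AND]: E-stop path unavailable=occurs, Feedback branch lost=occurs → all inputs occur → occurs.

Yes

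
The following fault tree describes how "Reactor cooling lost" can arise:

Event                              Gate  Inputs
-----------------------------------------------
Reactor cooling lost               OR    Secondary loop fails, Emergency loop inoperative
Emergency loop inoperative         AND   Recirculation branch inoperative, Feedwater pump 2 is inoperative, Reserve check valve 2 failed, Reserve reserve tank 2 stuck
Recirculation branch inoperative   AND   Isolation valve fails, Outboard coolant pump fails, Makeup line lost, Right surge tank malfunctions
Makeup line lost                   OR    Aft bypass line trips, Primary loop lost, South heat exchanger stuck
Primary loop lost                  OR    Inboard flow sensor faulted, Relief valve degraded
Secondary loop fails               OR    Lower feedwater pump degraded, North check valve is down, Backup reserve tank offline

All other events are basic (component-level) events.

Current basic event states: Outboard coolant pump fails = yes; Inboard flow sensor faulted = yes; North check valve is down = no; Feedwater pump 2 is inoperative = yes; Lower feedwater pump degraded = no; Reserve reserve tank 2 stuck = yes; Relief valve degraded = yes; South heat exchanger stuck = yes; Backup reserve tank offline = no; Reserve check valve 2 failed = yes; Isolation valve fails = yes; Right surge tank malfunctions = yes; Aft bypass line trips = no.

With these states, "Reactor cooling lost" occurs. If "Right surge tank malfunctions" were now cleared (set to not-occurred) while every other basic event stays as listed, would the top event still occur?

No

Counterfactual: set "Right surge tank malfunctions" to not occurred.
Secondary loop fails [OR]: Lower feedwater pump degraded=not, North check valve is down=not, Backup reserve tank offline=not → no input occurs → does not occur.
Primary loop lost [OR]: Inboard flow sensor faulted=occurs, Relief valve degraded=occurs → at least one input occurs → occurs.
Makeup line lost [OR]: Aft bypass line trips=not, Primary loop lost=occurs, South heat exchanger stuck=occurs → at least one input occurs → occurs.
Recirculation branch inoperative [AND]: Isolation valve fails=occurs, Outboard coolant pump fails=occurs, Makeup line lost=occurs, Right surge tank malfunctions=not → not all inputs occur → does not occur.
Emergency loop inoperative [AND]: Recirculation branch inoperative=not, Feedwater pump 2 is inoperative=occurs, Reserve check valve 2 failed=occurs, Reserve reserve tank 2 stuck=occurs → not all inputs occur → does not occur.
Reactor cooling lost [OR]: Secondary loop fails=not, Emergency loop inoperative=not → no input occurs → does not occur.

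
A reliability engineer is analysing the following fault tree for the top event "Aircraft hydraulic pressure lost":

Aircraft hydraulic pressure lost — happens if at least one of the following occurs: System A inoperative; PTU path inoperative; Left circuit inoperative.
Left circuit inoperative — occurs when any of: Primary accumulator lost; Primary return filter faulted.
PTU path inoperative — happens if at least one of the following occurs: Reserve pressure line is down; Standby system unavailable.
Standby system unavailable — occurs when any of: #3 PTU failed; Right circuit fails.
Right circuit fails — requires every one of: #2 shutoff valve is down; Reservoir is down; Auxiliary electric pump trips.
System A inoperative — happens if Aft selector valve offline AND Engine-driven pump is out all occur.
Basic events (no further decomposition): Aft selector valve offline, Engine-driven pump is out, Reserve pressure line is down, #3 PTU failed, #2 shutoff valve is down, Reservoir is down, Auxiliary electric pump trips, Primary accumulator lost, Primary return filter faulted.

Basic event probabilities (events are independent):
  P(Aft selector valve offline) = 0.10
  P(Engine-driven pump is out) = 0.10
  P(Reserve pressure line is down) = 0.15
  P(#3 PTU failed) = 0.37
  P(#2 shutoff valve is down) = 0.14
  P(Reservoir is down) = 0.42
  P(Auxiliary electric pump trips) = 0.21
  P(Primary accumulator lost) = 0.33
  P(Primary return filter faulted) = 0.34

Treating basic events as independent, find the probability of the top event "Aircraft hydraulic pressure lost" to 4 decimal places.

P(System A inoperative) [AND] = 0.10 × 0.10 = 0.010000
P(Right circuit fails) [AND] = 0.14 × 0.42 × 0.21 = 0.012348
P(Standby system unavailable) [OR] = 1 − (1−0.37) × (1−0.012348) = 0.377779
P(PTU path inoperative) [OR] = 1 − (1−0.15) × (1−0.377779) = 0.471112
P(Left circuit inoperative) [OR] = 1 − (1−0.33) × (1−0.34) = 0.557800
P(Aircraft hydraulic pressure lost) [OR] = 1 − (1−0.010000) × (1−0.471112) × (1−0.557800) = 0.768464
Rounded to 4 decimal places: P(Aircraft hydraulic pressure lost) ≈ 0.7685.

0.7685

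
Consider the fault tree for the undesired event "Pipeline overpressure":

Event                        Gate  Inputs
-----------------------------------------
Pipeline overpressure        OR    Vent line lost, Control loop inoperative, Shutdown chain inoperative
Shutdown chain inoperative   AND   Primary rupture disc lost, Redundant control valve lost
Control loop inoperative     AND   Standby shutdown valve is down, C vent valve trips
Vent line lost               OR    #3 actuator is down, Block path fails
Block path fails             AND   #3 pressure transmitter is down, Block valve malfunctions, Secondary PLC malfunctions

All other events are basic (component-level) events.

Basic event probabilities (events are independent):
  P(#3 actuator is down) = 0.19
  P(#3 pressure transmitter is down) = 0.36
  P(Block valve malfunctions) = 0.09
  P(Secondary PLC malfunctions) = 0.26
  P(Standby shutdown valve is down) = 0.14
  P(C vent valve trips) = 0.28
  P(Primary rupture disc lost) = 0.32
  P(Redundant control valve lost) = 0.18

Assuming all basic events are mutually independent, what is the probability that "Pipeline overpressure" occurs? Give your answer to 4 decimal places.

P(Block path fails) [AND] = 0.36 × 0.09 × 0.26 = 0.008424
P(Vent line lost) [OR] = 1 − (1−0.19) × (1−0.008424) = 0.196823
P(Control loop inoperative) [AND] = 0.14 × 0.28 = 0.039200
P(Shutdown chain inoperative) [AND] = 0.32 × 0.18 = 0.057600
P(Pipeline overpressure) [OR] = 1 − (1−0.196823) × (1−0.039200) × (1−0.057600) = 0.272757
Rounded to 4 decimal places: P(Pipeline overpressure) ≈ 0.2728.

0.2728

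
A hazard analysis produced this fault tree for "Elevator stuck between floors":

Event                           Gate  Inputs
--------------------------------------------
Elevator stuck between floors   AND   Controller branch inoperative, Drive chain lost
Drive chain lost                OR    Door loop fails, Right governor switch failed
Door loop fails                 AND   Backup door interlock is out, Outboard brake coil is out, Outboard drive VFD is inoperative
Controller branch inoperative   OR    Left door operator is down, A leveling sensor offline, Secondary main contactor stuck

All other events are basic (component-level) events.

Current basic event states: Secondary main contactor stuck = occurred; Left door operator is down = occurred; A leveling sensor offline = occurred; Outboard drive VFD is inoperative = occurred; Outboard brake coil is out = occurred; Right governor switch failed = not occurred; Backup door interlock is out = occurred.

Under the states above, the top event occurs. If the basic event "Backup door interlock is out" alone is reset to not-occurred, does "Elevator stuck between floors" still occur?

Counterfactual: set "Backup door interlock is out" to not occurred.
Controller branch inoperative [OR]: Left door operator is down=occurs, A leveling sensor offline=occurs, Secondary main contactor stuck=occurs → at least one input occurs → occurs.
Door loop fails [AND]: Backup door interlock is out=not, Outboard brake coil is out=occurs, Outboard drive VFD is inoperative=occurs → not all inputs occur → does not occur.
Drive chain lost [OR]: Door loop fails=not, Right governor switch failed=not → no input occurs → does not occur.
Elevator stuck between floors [AND]: Controller branch inoperative=occurs, Drive chain lost=not → not all inputs occur → does not occur.

No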